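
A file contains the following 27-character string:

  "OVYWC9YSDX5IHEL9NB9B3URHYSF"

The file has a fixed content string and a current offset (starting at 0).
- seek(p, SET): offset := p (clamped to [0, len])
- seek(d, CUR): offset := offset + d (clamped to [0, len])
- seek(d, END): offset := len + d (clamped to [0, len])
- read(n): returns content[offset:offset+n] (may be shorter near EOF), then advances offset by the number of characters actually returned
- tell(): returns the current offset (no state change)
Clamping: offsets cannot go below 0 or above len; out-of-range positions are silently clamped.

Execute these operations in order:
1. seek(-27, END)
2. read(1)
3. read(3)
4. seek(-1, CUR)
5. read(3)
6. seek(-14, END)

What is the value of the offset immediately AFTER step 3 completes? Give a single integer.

After 1 (seek(-27, END)): offset=0
After 2 (read(1)): returned 'O', offset=1
After 3 (read(3)): returned 'VYW', offset=4

Answer: 4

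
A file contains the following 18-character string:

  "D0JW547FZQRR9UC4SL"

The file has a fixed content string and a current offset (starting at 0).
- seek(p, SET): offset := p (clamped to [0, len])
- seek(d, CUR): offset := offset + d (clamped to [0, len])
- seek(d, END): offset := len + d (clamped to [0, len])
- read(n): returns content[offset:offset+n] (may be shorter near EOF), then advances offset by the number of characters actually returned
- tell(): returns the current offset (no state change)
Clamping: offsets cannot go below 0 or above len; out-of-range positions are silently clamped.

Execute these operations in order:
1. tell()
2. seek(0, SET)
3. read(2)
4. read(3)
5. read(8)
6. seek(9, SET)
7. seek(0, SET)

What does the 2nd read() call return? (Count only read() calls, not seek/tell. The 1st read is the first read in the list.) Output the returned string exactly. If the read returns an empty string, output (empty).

After 1 (tell()): offset=0
After 2 (seek(0, SET)): offset=0
After 3 (read(2)): returned 'D0', offset=2
After 4 (read(3)): returned 'JW5', offset=5
After 5 (read(8)): returned '47FZQRR9', offset=13
After 6 (seek(9, SET)): offset=9
After 7 (seek(0, SET)): offset=0

Answer: JW5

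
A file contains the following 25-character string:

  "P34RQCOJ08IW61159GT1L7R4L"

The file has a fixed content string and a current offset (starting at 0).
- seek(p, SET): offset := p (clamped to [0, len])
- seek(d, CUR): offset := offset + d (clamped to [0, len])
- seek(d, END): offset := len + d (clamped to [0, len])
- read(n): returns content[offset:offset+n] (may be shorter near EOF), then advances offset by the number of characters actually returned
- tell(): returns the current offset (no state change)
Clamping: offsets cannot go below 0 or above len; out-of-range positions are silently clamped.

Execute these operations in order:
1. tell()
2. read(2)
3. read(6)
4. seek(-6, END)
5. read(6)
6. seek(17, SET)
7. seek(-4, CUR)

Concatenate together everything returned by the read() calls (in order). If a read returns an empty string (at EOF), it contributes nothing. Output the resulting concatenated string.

Answer: P34RQCOJ1L7R4L

Derivation:
After 1 (tell()): offset=0
After 2 (read(2)): returned 'P3', offset=2
After 3 (read(6)): returned '4RQCOJ', offset=8
After 4 (seek(-6, END)): offset=19
After 5 (read(6)): returned '1L7R4L', offset=25
After 6 (seek(17, SET)): offset=17
After 7 (seek(-4, CUR)): offset=13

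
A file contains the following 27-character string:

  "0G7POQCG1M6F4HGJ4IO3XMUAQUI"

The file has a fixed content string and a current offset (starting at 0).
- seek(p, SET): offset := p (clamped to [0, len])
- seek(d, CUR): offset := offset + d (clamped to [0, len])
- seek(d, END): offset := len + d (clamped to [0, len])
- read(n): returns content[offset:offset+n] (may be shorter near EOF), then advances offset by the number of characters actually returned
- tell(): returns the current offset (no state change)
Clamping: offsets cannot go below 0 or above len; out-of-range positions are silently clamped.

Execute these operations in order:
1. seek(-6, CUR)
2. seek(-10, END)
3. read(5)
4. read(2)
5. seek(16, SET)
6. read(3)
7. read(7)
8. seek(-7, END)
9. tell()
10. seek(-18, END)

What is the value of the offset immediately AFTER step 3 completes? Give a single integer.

After 1 (seek(-6, CUR)): offset=0
After 2 (seek(-10, END)): offset=17
After 3 (read(5)): returned 'IO3XM', offset=22

Answer: 22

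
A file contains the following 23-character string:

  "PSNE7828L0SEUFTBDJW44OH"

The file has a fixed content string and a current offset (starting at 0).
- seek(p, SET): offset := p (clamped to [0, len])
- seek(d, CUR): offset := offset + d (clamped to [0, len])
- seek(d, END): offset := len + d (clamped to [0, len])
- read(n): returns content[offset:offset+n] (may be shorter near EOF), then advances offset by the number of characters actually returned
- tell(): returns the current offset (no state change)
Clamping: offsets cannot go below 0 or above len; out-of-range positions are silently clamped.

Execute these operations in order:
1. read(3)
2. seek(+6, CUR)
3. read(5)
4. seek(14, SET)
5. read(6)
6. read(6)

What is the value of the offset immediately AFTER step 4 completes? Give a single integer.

Answer: 14

Derivation:
After 1 (read(3)): returned 'PSN', offset=3
After 2 (seek(+6, CUR)): offset=9
After 3 (read(5)): returned '0SEUF', offset=14
After 4 (seek(14, SET)): offset=14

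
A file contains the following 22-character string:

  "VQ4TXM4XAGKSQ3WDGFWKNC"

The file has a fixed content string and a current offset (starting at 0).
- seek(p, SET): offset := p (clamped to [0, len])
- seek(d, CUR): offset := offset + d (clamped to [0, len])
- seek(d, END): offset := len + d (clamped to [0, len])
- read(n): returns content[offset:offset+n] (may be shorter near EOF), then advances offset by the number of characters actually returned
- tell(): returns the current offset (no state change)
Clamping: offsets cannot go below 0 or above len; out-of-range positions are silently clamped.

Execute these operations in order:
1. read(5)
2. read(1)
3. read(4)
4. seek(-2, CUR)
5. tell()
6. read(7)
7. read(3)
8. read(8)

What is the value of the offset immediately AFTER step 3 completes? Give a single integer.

Answer: 10

Derivation:
After 1 (read(5)): returned 'VQ4TX', offset=5
After 2 (read(1)): returned 'M', offset=6
After 3 (read(4)): returned '4XAG', offset=10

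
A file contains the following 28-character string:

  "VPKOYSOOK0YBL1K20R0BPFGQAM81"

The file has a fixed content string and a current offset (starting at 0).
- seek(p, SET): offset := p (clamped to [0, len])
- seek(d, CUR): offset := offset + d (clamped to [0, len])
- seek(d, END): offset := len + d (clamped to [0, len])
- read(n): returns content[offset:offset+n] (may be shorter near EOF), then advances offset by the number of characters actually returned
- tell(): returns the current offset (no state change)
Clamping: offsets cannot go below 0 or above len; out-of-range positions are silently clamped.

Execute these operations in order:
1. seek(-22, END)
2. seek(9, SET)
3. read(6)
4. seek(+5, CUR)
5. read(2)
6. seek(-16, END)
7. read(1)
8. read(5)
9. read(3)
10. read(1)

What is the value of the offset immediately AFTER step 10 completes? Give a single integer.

Answer: 22

Derivation:
After 1 (seek(-22, END)): offset=6
After 2 (seek(9, SET)): offset=9
After 3 (read(6)): returned '0YBL1K', offset=15
After 4 (seek(+5, CUR)): offset=20
After 5 (read(2)): returned 'PF', offset=22
After 6 (seek(-16, END)): offset=12
After 7 (read(1)): returned 'L', offset=13
After 8 (read(5)): returned '1K20R', offset=18
After 9 (read(3)): returned '0BP', offset=21
After 10 (read(1)): returned 'F', offset=22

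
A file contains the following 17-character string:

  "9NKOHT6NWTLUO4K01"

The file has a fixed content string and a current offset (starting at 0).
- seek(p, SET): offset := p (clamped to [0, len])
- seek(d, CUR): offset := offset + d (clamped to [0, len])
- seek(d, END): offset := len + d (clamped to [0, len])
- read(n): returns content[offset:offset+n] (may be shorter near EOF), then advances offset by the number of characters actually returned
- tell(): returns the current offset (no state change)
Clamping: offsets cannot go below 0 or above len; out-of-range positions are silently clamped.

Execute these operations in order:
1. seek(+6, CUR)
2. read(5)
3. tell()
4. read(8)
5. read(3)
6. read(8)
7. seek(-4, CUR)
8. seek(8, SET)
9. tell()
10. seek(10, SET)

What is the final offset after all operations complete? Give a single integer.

Answer: 10

Derivation:
After 1 (seek(+6, CUR)): offset=6
After 2 (read(5)): returned '6NWTL', offset=11
After 3 (tell()): offset=11
After 4 (read(8)): returned 'UO4K01', offset=17
After 5 (read(3)): returned '', offset=17
After 6 (read(8)): returned '', offset=17
After 7 (seek(-4, CUR)): offset=13
After 8 (seek(8, SET)): offset=8
After 9 (tell()): offset=8
After 10 (seek(10, SET)): offset=10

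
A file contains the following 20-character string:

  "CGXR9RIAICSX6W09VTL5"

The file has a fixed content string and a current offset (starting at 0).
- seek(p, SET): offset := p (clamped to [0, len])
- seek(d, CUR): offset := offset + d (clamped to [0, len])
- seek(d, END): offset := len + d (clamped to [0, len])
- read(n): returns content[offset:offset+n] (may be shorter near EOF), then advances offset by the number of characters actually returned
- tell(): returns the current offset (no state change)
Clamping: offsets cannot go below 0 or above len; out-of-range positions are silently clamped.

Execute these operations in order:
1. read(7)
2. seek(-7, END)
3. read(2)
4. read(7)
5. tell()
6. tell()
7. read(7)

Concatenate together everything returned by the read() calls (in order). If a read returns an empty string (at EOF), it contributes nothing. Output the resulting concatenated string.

After 1 (read(7)): returned 'CGXR9RI', offset=7
After 2 (seek(-7, END)): offset=13
After 3 (read(2)): returned 'W0', offset=15
After 4 (read(7)): returned '9VTL5', offset=20
After 5 (tell()): offset=20
After 6 (tell()): offset=20
After 7 (read(7)): returned '', offset=20

Answer: CGXR9RIW09VTL5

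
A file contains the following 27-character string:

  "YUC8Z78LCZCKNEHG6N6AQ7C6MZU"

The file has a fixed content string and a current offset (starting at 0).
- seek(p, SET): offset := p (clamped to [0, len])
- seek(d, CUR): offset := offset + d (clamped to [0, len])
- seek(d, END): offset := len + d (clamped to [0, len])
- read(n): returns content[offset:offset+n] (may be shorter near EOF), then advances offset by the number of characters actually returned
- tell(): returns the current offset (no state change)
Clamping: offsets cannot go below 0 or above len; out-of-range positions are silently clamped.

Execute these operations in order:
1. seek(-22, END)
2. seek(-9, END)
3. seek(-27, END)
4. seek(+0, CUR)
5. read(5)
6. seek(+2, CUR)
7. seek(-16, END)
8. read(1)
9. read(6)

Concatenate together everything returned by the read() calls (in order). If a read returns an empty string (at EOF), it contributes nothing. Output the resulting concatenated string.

After 1 (seek(-22, END)): offset=5
After 2 (seek(-9, END)): offset=18
After 3 (seek(-27, END)): offset=0
After 4 (seek(+0, CUR)): offset=0
After 5 (read(5)): returned 'YUC8Z', offset=5
After 6 (seek(+2, CUR)): offset=7
After 7 (seek(-16, END)): offset=11
After 8 (read(1)): returned 'K', offset=12
After 9 (read(6)): returned 'NEHG6N', offset=18

Answer: YUC8ZKNEHG6N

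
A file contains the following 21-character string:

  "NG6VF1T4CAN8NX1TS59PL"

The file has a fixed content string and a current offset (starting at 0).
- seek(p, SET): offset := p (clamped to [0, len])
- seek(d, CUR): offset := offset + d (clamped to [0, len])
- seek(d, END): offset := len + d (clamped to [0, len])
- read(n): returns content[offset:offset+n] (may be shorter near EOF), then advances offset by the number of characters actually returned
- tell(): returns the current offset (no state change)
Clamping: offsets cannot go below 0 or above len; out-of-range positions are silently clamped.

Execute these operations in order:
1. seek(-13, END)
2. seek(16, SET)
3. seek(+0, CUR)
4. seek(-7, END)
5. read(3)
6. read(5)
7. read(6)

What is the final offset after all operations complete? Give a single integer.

After 1 (seek(-13, END)): offset=8
After 2 (seek(16, SET)): offset=16
After 3 (seek(+0, CUR)): offset=16
After 4 (seek(-7, END)): offset=14
After 5 (read(3)): returned '1TS', offset=17
After 6 (read(5)): returned '59PL', offset=21
After 7 (read(6)): returned '', offset=21

Answer: 21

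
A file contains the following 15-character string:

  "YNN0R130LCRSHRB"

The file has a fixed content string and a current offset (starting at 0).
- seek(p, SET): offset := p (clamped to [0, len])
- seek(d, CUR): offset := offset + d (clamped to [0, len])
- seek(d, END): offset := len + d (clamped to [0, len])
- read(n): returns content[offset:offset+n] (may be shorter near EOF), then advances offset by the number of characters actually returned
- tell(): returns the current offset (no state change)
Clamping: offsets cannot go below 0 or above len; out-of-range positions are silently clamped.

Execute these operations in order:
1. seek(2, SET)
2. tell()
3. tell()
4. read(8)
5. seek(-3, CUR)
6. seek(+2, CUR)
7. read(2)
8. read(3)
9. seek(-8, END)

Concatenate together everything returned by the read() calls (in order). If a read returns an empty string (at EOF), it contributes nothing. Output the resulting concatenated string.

Answer: N0R130LCCRSHR

Derivation:
After 1 (seek(2, SET)): offset=2
After 2 (tell()): offset=2
After 3 (tell()): offset=2
After 4 (read(8)): returned 'N0R130LC', offset=10
After 5 (seek(-3, CUR)): offset=7
After 6 (seek(+2, CUR)): offset=9
After 7 (read(2)): returned 'CR', offset=11
After 8 (read(3)): returned 'SHR', offset=14
After 9 (seek(-8, END)): offset=7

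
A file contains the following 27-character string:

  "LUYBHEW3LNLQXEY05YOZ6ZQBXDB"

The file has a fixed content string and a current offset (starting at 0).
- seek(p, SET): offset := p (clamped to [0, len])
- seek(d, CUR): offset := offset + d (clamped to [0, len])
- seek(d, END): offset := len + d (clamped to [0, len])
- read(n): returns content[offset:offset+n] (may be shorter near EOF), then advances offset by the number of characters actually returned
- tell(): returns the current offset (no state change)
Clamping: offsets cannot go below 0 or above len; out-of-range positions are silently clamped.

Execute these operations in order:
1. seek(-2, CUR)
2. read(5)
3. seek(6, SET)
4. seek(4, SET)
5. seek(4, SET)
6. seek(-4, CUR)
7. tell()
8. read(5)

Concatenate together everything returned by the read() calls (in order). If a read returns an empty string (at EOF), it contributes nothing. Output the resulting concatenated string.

Answer: LUYBHLUYBH

Derivation:
After 1 (seek(-2, CUR)): offset=0
After 2 (read(5)): returned 'LUYBH', offset=5
After 3 (seek(6, SET)): offset=6
After 4 (seek(4, SET)): offset=4
After 5 (seek(4, SET)): offset=4
After 6 (seek(-4, CUR)): offset=0
After 7 (tell()): offset=0
After 8 (read(5)): returned 'LUYBH', offset=5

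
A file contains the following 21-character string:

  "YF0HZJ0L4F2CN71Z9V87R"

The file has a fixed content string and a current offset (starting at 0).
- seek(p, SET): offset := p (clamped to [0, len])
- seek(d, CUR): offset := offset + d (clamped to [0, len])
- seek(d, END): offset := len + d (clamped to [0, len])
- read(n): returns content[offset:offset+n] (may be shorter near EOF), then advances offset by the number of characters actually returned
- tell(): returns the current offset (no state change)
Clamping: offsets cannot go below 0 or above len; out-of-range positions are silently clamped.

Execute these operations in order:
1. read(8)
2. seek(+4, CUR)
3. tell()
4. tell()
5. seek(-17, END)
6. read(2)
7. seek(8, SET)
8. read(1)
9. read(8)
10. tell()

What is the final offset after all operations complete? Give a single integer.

Answer: 17

Derivation:
After 1 (read(8)): returned 'YF0HZJ0L', offset=8
After 2 (seek(+4, CUR)): offset=12
After 3 (tell()): offset=12
After 4 (tell()): offset=12
After 5 (seek(-17, END)): offset=4
After 6 (read(2)): returned 'ZJ', offset=6
After 7 (seek(8, SET)): offset=8
After 8 (read(1)): returned '4', offset=9
After 9 (read(8)): returned 'F2CN71Z9', offset=17
After 10 (tell()): offset=17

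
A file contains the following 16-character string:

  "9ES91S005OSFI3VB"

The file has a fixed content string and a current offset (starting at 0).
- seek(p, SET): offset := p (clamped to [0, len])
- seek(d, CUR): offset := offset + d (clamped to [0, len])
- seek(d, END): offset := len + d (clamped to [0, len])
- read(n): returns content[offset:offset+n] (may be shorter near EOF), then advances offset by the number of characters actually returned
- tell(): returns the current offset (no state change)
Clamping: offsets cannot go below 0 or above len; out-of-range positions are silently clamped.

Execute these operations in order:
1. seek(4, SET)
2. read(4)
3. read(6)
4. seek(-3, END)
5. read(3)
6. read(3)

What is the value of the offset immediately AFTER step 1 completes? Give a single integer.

After 1 (seek(4, SET)): offset=4

Answer: 4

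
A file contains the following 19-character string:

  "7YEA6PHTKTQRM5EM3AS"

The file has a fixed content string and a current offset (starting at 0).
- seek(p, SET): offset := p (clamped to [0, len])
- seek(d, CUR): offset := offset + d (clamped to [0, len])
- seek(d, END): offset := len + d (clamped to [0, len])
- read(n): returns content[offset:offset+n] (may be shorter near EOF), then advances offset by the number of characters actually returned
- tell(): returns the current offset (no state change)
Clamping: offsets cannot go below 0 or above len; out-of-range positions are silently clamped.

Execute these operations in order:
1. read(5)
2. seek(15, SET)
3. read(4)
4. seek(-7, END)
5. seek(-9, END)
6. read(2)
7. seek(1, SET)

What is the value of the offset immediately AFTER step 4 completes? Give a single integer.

After 1 (read(5)): returned '7YEA6', offset=5
After 2 (seek(15, SET)): offset=15
After 3 (read(4)): returned 'M3AS', offset=19
After 4 (seek(-7, END)): offset=12

Answer: 12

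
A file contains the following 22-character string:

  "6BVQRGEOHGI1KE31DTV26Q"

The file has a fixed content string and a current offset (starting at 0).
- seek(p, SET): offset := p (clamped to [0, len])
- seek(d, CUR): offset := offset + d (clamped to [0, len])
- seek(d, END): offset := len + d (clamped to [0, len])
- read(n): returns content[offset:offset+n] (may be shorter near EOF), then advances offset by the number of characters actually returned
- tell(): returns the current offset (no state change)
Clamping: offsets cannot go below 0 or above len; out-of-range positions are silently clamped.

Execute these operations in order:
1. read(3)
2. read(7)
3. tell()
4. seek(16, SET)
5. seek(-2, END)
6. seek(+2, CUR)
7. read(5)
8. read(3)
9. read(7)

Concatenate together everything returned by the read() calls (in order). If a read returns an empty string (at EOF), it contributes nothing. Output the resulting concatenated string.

After 1 (read(3)): returned '6BV', offset=3
After 2 (read(7)): returned 'QRGEOHG', offset=10
After 3 (tell()): offset=10
After 4 (seek(16, SET)): offset=16
After 5 (seek(-2, END)): offset=20
After 6 (seek(+2, CUR)): offset=22
After 7 (read(5)): returned '', offset=22
After 8 (read(3)): returned '', offset=22
After 9 (read(7)): returned '', offset=22

Answer: 6BVQRGEOHG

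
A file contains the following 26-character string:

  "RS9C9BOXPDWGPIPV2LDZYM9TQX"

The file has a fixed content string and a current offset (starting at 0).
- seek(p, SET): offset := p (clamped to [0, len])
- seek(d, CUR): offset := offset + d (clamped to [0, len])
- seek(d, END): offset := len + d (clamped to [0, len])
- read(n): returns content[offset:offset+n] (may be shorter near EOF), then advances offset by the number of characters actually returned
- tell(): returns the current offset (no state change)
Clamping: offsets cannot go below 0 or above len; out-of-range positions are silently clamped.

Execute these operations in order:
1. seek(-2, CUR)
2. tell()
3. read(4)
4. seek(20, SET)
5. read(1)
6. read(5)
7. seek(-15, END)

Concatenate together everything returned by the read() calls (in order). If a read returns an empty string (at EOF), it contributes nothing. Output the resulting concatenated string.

After 1 (seek(-2, CUR)): offset=0
After 2 (tell()): offset=0
After 3 (read(4)): returned 'RS9C', offset=4
After 4 (seek(20, SET)): offset=20
After 5 (read(1)): returned 'Y', offset=21
After 6 (read(5)): returned 'M9TQX', offset=26
After 7 (seek(-15, END)): offset=11

Answer: RS9CYM9TQX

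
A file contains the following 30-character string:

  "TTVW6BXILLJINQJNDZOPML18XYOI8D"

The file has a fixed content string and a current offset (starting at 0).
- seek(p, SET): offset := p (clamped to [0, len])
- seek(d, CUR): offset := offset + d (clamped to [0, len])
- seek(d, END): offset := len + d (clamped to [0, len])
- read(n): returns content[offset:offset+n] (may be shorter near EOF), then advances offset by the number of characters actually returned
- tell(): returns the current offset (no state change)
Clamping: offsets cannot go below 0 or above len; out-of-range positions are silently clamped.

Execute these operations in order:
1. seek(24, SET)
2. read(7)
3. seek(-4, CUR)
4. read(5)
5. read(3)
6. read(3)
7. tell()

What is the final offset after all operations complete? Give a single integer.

Answer: 30

Derivation:
After 1 (seek(24, SET)): offset=24
After 2 (read(7)): returned 'XYOI8D', offset=30
After 3 (seek(-4, CUR)): offset=26
After 4 (read(5)): returned 'OI8D', offset=30
After 5 (read(3)): returned '', offset=30
After 6 (read(3)): returned '', offset=30
After 7 (tell()): offset=30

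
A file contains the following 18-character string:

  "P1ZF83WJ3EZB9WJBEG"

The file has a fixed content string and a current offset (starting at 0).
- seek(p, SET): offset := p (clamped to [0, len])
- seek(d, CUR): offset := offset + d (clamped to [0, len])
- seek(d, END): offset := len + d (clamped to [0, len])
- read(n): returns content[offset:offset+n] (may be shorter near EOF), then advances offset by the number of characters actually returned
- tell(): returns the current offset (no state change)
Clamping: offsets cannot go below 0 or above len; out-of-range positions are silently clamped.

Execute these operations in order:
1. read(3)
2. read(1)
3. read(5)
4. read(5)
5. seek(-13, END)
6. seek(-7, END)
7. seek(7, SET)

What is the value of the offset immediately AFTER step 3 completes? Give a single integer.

After 1 (read(3)): returned 'P1Z', offset=3
After 2 (read(1)): returned 'F', offset=4
After 3 (read(5)): returned '83WJ3', offset=9

Answer: 9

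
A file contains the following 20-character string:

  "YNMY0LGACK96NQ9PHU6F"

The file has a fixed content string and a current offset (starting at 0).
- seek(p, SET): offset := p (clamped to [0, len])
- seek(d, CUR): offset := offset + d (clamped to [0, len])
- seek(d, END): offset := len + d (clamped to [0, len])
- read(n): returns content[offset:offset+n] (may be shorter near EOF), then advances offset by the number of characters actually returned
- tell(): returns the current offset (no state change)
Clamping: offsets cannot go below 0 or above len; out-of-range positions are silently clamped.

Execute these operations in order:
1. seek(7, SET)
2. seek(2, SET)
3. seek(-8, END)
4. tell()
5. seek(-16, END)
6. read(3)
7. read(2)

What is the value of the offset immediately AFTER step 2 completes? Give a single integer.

After 1 (seek(7, SET)): offset=7
After 2 (seek(2, SET)): offset=2

Answer: 2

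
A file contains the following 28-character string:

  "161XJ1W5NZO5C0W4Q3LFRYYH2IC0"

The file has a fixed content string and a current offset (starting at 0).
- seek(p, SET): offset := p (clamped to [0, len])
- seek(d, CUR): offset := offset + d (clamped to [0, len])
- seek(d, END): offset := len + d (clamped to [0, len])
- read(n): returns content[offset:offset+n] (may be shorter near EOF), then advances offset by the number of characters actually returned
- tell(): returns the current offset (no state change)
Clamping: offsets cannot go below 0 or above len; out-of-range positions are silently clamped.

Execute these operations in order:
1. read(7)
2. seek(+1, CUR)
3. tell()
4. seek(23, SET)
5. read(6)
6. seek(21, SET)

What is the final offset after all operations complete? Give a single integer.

After 1 (read(7)): returned '161XJ1W', offset=7
After 2 (seek(+1, CUR)): offset=8
After 3 (tell()): offset=8
After 4 (seek(23, SET)): offset=23
After 5 (read(6)): returned 'H2IC0', offset=28
After 6 (seek(21, SET)): offset=21

Answer: 21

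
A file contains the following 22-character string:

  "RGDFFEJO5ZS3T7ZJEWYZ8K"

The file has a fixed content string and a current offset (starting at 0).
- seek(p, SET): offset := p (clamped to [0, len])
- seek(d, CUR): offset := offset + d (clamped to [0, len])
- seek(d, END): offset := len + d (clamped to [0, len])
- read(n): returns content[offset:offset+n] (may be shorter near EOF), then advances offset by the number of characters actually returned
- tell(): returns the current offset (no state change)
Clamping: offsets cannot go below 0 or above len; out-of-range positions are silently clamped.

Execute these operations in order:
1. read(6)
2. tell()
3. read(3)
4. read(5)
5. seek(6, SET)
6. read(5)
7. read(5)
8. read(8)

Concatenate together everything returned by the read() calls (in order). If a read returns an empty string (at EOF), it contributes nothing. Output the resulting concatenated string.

Answer: RGDFFEJO5ZS3T7JO5ZS3T7ZJEWYZ8K

Derivation:
After 1 (read(6)): returned 'RGDFFE', offset=6
After 2 (tell()): offset=6
After 3 (read(3)): returned 'JO5', offset=9
After 4 (read(5)): returned 'ZS3T7', offset=14
After 5 (seek(6, SET)): offset=6
After 6 (read(5)): returned 'JO5ZS', offset=11
After 7 (read(5)): returned '3T7ZJ', offset=16
After 8 (read(8)): returned 'EWYZ8K', offset=22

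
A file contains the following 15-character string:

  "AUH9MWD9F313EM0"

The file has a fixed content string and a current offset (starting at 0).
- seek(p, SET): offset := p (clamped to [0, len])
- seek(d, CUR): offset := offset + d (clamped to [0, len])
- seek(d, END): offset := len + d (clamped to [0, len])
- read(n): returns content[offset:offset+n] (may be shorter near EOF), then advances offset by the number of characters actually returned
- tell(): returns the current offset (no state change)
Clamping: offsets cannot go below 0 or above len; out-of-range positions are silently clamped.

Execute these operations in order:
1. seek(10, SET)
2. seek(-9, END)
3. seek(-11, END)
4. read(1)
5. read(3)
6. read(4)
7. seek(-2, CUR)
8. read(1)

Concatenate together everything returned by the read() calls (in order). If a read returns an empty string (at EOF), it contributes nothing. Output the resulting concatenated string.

Answer: MWD9F3131

Derivation:
After 1 (seek(10, SET)): offset=10
After 2 (seek(-9, END)): offset=6
After 3 (seek(-11, END)): offset=4
After 4 (read(1)): returned 'M', offset=5
After 5 (read(3)): returned 'WD9', offset=8
After 6 (read(4)): returned 'F313', offset=12
After 7 (seek(-2, CUR)): offset=10
After 8 (read(1)): returned '1', offset=11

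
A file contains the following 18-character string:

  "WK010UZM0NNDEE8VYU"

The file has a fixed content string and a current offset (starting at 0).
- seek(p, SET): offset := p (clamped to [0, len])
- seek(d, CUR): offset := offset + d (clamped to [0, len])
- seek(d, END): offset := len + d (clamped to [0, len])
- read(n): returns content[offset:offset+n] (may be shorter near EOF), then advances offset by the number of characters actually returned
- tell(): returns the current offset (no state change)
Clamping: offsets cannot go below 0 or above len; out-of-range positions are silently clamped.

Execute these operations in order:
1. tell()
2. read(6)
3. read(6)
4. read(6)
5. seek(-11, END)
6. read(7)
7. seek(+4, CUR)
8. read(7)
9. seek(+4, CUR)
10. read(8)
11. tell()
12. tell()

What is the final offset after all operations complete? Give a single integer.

After 1 (tell()): offset=0
After 2 (read(6)): returned 'WK010U', offset=6
After 3 (read(6)): returned 'ZM0NND', offset=12
After 4 (read(6)): returned 'EE8VYU', offset=18
After 5 (seek(-11, END)): offset=7
After 6 (read(7)): returned 'M0NNDEE', offset=14
After 7 (seek(+4, CUR)): offset=18
After 8 (read(7)): returned '', offset=18
After 9 (seek(+4, CUR)): offset=18
After 10 (read(8)): returned '', offset=18
After 11 (tell()): offset=18
After 12 (tell()): offset=18

Answer: 18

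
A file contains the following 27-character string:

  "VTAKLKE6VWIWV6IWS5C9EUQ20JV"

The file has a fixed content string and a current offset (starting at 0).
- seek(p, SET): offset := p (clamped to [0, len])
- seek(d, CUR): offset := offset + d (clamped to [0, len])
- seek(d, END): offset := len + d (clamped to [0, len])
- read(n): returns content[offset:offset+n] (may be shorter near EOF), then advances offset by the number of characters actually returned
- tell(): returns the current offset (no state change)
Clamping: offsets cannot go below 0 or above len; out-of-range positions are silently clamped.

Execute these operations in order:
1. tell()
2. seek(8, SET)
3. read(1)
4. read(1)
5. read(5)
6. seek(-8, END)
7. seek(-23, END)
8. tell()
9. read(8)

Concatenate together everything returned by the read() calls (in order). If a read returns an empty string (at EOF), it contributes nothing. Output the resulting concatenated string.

Answer: VWIWV6ILKE6VWIW

Derivation:
After 1 (tell()): offset=0
After 2 (seek(8, SET)): offset=8
After 3 (read(1)): returned 'V', offset=9
After 4 (read(1)): returned 'W', offset=10
After 5 (read(5)): returned 'IWV6I', offset=15
After 6 (seek(-8, END)): offset=19
After 7 (seek(-23, END)): offset=4
After 8 (tell()): offset=4
After 9 (read(8)): returned 'LKE6VWIW', offset=12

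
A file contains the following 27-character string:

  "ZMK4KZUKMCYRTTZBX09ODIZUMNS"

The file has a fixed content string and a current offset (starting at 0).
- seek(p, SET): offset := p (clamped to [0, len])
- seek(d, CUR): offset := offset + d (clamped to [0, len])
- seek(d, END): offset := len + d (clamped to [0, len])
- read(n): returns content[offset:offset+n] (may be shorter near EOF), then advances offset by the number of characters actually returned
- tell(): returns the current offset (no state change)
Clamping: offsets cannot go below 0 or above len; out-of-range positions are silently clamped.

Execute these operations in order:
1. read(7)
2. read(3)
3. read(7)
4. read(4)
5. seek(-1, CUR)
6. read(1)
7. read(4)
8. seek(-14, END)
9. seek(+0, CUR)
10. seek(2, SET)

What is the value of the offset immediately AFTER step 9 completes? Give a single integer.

Answer: 13

Derivation:
After 1 (read(7)): returned 'ZMK4KZU', offset=7
After 2 (read(3)): returned 'KMC', offset=10
After 3 (read(7)): returned 'YRTTZBX', offset=17
After 4 (read(4)): returned '09OD', offset=21
After 5 (seek(-1, CUR)): offset=20
After 6 (read(1)): returned 'D', offset=21
After 7 (read(4)): returned 'IZUM', offset=25
After 8 (seek(-14, END)): offset=13
After 9 (seek(+0, CUR)): offset=13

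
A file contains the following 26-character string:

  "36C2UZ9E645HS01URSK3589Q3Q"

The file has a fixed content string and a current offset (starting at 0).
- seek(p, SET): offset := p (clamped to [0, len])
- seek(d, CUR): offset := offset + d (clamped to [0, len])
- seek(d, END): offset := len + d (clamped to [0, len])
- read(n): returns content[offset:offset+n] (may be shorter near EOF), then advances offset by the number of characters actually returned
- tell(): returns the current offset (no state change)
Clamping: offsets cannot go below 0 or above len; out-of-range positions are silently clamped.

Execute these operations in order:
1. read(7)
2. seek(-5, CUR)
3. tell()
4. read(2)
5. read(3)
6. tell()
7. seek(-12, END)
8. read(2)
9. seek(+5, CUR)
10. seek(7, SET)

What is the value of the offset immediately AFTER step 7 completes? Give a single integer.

After 1 (read(7)): returned '36C2UZ9', offset=7
After 2 (seek(-5, CUR)): offset=2
After 3 (tell()): offset=2
After 4 (read(2)): returned 'C2', offset=4
After 5 (read(3)): returned 'UZ9', offset=7
After 6 (tell()): offset=7
After 7 (seek(-12, END)): offset=14

Answer: 14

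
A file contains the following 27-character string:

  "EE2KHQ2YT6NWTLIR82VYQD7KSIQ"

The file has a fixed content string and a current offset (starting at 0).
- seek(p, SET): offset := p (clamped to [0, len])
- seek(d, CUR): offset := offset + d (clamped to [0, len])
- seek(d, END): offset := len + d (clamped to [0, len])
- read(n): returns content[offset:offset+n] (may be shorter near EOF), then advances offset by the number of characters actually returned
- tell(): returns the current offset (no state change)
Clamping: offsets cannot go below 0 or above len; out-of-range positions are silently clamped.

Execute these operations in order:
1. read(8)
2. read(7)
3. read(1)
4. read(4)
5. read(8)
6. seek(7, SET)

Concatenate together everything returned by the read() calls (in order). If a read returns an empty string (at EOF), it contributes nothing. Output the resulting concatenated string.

Answer: EE2KHQ2YT6NWTLIR82VYQD7KSIQ

Derivation:
After 1 (read(8)): returned 'EE2KHQ2Y', offset=8
After 2 (read(7)): returned 'T6NWTLI', offset=15
After 3 (read(1)): returned 'R', offset=16
After 4 (read(4)): returned '82VY', offset=20
After 5 (read(8)): returned 'QD7KSIQ', offset=27
After 6 (seek(7, SET)): offset=7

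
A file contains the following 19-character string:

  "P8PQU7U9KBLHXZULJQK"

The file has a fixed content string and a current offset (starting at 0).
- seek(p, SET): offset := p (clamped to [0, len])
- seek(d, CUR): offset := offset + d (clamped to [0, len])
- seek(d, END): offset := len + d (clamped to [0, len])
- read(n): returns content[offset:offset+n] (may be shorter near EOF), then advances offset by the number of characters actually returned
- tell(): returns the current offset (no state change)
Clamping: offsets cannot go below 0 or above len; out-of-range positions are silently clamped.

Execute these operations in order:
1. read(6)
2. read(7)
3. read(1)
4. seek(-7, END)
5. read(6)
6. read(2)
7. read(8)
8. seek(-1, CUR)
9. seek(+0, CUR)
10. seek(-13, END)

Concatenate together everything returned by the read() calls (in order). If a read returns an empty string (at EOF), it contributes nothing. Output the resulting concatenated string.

After 1 (read(6)): returned 'P8PQU7', offset=6
After 2 (read(7)): returned 'U9KBLHX', offset=13
After 3 (read(1)): returned 'Z', offset=14
After 4 (seek(-7, END)): offset=12
After 5 (read(6)): returned 'XZULJQ', offset=18
After 6 (read(2)): returned 'K', offset=19
After 7 (read(8)): returned '', offset=19
After 8 (seek(-1, CUR)): offset=18
After 9 (seek(+0, CUR)): offset=18
After 10 (seek(-13, END)): offset=6

Answer: P8PQU7U9KBLHXZXZULJQK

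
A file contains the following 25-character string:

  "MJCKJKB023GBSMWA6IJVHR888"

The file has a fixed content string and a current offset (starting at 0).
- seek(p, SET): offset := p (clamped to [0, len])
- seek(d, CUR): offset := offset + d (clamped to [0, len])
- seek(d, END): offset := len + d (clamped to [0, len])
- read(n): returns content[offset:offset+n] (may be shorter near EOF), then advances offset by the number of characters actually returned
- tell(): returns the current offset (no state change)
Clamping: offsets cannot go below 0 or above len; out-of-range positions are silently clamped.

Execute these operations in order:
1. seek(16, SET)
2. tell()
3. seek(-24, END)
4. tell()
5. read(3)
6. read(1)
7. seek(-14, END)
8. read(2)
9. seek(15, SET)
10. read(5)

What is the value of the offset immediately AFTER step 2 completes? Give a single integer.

Answer: 16

Derivation:
After 1 (seek(16, SET)): offset=16
After 2 (tell()): offset=16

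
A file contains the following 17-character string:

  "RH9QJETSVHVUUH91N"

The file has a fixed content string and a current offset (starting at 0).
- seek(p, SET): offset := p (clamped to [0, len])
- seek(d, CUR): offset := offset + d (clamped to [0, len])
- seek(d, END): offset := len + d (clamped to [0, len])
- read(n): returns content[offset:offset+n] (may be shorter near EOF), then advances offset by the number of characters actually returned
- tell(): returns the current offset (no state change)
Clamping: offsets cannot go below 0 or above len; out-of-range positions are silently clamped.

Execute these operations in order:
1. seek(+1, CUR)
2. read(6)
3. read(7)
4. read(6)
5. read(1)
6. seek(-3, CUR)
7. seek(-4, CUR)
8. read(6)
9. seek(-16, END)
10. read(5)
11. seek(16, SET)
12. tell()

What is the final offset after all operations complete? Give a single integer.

Answer: 16

Derivation:
After 1 (seek(+1, CUR)): offset=1
After 2 (read(6)): returned 'H9QJET', offset=7
After 3 (read(7)): returned 'SVHVUUH', offset=14
After 4 (read(6)): returned '91N', offset=17
After 5 (read(1)): returned '', offset=17
After 6 (seek(-3, CUR)): offset=14
After 7 (seek(-4, CUR)): offset=10
After 8 (read(6)): returned 'VUUH91', offset=16
After 9 (seek(-16, END)): offset=1
After 10 (read(5)): returned 'H9QJE', offset=6
After 11 (seek(16, SET)): offset=16
After 12 (tell()): offset=16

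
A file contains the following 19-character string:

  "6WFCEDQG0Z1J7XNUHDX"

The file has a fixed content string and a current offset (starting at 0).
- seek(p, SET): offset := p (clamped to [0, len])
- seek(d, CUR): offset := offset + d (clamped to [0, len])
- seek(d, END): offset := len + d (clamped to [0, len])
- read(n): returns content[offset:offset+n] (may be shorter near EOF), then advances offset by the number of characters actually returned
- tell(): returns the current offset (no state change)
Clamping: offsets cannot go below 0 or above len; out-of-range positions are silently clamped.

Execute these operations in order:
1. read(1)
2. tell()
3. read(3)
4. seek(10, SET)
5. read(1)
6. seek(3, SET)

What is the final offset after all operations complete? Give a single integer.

After 1 (read(1)): returned '6', offset=1
After 2 (tell()): offset=1
After 3 (read(3)): returned 'WFC', offset=4
After 4 (seek(10, SET)): offset=10
After 5 (read(1)): returned '1', offset=11
After 6 (seek(3, SET)): offset=3

Answer: 3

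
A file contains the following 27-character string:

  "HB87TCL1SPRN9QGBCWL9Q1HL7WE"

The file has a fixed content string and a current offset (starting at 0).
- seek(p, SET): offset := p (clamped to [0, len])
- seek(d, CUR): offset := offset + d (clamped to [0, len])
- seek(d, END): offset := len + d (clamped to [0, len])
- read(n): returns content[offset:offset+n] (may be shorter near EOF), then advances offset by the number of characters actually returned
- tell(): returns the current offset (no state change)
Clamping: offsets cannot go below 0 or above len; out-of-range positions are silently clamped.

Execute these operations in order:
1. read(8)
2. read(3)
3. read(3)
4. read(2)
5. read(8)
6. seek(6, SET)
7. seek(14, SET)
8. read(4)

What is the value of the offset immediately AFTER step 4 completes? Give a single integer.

After 1 (read(8)): returned 'HB87TCL1', offset=8
After 2 (read(3)): returned 'SPR', offset=11
After 3 (read(3)): returned 'N9Q', offset=14
After 4 (read(2)): returned 'GB', offset=16

Answer: 16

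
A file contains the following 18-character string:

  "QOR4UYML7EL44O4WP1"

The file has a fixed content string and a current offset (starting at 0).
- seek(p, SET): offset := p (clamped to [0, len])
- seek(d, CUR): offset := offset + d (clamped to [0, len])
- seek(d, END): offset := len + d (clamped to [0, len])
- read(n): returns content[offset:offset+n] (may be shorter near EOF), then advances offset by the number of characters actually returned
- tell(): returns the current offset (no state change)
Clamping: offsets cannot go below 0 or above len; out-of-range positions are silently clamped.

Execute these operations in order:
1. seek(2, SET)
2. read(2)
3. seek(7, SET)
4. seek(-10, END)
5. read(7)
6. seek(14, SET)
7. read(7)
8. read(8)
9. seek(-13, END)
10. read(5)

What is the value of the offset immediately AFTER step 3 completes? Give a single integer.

Answer: 7

Derivation:
After 1 (seek(2, SET)): offset=2
After 2 (read(2)): returned 'R4', offset=4
After 3 (seek(7, SET)): offset=7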